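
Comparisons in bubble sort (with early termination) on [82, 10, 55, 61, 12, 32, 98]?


Algorithm: bubble sort (with early termination)
Input: [82, 10, 55, 61, 12, 32, 98]
Sorted: [10, 12, 32, 55, 61, 82, 98]

18


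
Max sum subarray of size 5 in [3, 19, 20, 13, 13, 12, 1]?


[0:5]: 68
[1:6]: 77
[2:7]: 59

Max: 77 at [1:6]


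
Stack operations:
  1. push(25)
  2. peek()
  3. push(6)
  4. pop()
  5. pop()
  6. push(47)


push(25) -> [25]
peek()->25
push(6) -> [25, 6]
pop()->6, [25]
pop()->25, []
push(47) -> [47]

Final stack: [47]


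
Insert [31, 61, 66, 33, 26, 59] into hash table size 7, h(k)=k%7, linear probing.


Insert 31: h=3 -> slot 3
Insert 61: h=5 -> slot 5
Insert 66: h=3, 1 probes -> slot 4
Insert 33: h=5, 1 probes -> slot 6
Insert 26: h=5, 2 probes -> slot 0
Insert 59: h=3, 5 probes -> slot 1

Table: [26, 59, None, 31, 66, 61, 33]


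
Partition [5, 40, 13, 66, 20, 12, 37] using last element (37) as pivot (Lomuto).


Pivot: 37
  5 <= 37: advance i (no swap)
  13 <= 37: swap -> [5, 13, 40, 66, 20, 12, 37]
  20 <= 37: swap -> [5, 13, 20, 66, 40, 12, 37]
  12 <= 37: swap -> [5, 13, 20, 12, 40, 66, 37]
Place pivot at 4: [5, 13, 20, 12, 37, 66, 40]

Partitioned: [5, 13, 20, 12, 37, 66, 40]


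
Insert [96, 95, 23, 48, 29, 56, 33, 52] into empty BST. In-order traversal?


Insert 96: root
Insert 95: L from 96
Insert 23: L from 96 -> L from 95
Insert 48: L from 96 -> L from 95 -> R from 23
Insert 29: L from 96 -> L from 95 -> R from 23 -> L from 48
Insert 56: L from 96 -> L from 95 -> R from 23 -> R from 48
Insert 33: L from 96 -> L from 95 -> R from 23 -> L from 48 -> R from 29
Insert 52: L from 96 -> L from 95 -> R from 23 -> R from 48 -> L from 56

In-order: [23, 29, 33, 48, 52, 56, 95, 96]


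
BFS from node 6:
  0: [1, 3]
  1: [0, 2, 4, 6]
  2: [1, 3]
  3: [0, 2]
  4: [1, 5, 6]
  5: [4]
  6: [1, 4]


Visit 6, enqueue [1, 4]
Visit 1, enqueue [0, 2]
Visit 4, enqueue [5]
Visit 0, enqueue [3]
Visit 2, enqueue []
Visit 5, enqueue []
Visit 3, enqueue []

BFS order: [6, 1, 4, 0, 2, 5, 3]


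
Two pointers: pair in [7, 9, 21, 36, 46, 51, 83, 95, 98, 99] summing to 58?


lo=0(7)+hi=9(99)=106
lo=0(7)+hi=8(98)=105
lo=0(7)+hi=7(95)=102
lo=0(7)+hi=6(83)=90
lo=0(7)+hi=5(51)=58

Yes: 7+51=58


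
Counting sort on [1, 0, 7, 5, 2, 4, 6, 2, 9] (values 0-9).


Input: [1, 0, 7, 5, 2, 4, 6, 2, 9]
Counts: [1, 1, 2, 0, 1, 1, 1, 1, 0, 1]

Sorted: [0, 1, 2, 2, 4, 5, 6, 7, 9]


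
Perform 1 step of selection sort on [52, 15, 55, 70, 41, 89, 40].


Initial: [52, 15, 55, 70, 41, 89, 40]
Step 1: min=15 at 1
  Swap: [15, 52, 55, 70, 41, 89, 40]

After 1 step: [15, 52, 55, 70, 41, 89, 40]


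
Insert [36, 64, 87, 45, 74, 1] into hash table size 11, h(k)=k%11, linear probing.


Insert 36: h=3 -> slot 3
Insert 64: h=9 -> slot 9
Insert 87: h=10 -> slot 10
Insert 45: h=1 -> slot 1
Insert 74: h=8 -> slot 8
Insert 1: h=1, 1 probes -> slot 2

Table: [None, 45, 1, 36, None, None, None, None, 74, 64, 87]


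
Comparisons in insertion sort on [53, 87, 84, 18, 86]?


Algorithm: insertion sort
Input: [53, 87, 84, 18, 86]
Sorted: [18, 53, 84, 86, 87]

8


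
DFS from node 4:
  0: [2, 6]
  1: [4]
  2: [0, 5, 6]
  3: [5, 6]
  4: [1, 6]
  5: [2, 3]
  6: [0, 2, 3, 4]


Visit 4, push [6, 1]
Visit 1, push []
Visit 6, push [3, 2, 0]
Visit 0, push [2]
Visit 2, push [5]
Visit 5, push [3]
Visit 3, push []

DFS order: [4, 1, 6, 0, 2, 5, 3]


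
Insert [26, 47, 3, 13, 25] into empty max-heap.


Insert 26: [26]
Insert 47: [47, 26]
Insert 3: [47, 26, 3]
Insert 13: [47, 26, 3, 13]
Insert 25: [47, 26, 3, 13, 25]

Final heap: [47, 26, 3, 13, 25]


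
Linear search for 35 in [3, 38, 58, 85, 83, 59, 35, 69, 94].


i=0: 3!=35
i=1: 38!=35
i=2: 58!=35
i=3: 85!=35
i=4: 83!=35
i=5: 59!=35
i=6: 35==35 found!

Found at 6, 7 comps


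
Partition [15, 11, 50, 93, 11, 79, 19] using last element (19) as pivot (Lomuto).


Pivot: 19
  15 <= 19: advance i (no swap)
  11 <= 19: advance i (no swap)
  11 <= 19: swap -> [15, 11, 11, 93, 50, 79, 19]
Place pivot at 3: [15, 11, 11, 19, 50, 79, 93]

Partitioned: [15, 11, 11, 19, 50, 79, 93]


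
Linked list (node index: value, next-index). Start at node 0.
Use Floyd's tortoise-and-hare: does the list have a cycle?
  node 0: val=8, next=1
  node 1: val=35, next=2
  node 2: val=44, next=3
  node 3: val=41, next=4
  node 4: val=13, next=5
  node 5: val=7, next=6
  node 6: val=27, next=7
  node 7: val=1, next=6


Floyd's tortoise (slow, +1) and hare (fast, +2):
  init: slow=0, fast=0
  step 1: slow=1, fast=2
  step 2: slow=2, fast=4
  step 3: slow=3, fast=6
  step 4: slow=4, fast=6
  step 5: slow=5, fast=6
  step 6: slow=6, fast=6
  slow == fast at node 6: cycle detected

Cycle: yes


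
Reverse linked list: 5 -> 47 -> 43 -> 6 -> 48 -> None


Step 1: curr=5, set curr.next=prev(None) | reversed so far: 5
Step 2: curr=47, set curr.next=prev(5) | reversed so far: 47 -> 5
Step 3: curr=43, set curr.next=prev(47) | reversed so far: 43 -> 47 -> 5
Step 4: curr=6, set curr.next=prev(43) | reversed so far: 6 -> 43 -> 47 -> 5
Step 5: curr=48, set curr.next=prev(6) | reversed so far: 48 -> 6 -> 43 -> 47 -> 5

48 -> 6 -> 43 -> 47 -> 5 -> None


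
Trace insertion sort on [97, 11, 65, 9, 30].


Initial: [97, 11, 65, 9, 30]
Insert 11: [11, 97, 65, 9, 30]
Insert 65: [11, 65, 97, 9, 30]
Insert 9: [9, 11, 65, 97, 30]
Insert 30: [9, 11, 30, 65, 97]

Sorted: [9, 11, 30, 65, 97]


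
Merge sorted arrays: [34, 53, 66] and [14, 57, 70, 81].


Take 14 from B
Take 34 from A
Take 53 from A
Take 57 from B
Take 66 from A

Merged: [14, 34, 53, 57, 66, 70, 81]


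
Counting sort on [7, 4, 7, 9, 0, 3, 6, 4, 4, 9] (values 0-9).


Input: [7, 4, 7, 9, 0, 3, 6, 4, 4, 9]
Counts: [1, 0, 0, 1, 3, 0, 1, 2, 0, 2]

Sorted: [0, 3, 4, 4, 4, 6, 7, 7, 9, 9]


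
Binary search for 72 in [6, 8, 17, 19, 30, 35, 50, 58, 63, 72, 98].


Step 1: lo=0, hi=10, mid=5, val=35
Step 2: lo=6, hi=10, mid=8, val=63
Step 3: lo=9, hi=10, mid=9, val=72

Found at index 9


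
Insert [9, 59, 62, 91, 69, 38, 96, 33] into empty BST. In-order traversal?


Insert 9: root
Insert 59: R from 9
Insert 62: R from 9 -> R from 59
Insert 91: R from 9 -> R from 59 -> R from 62
Insert 69: R from 9 -> R from 59 -> R from 62 -> L from 91
Insert 38: R from 9 -> L from 59
Insert 96: R from 9 -> R from 59 -> R from 62 -> R from 91
Insert 33: R from 9 -> L from 59 -> L from 38

In-order: [9, 33, 38, 59, 62, 69, 91, 96]


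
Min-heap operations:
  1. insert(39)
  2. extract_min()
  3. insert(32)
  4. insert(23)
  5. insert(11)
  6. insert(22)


insert(39) -> [39]
extract_min()->39, []
insert(32) -> [32]
insert(23) -> [23, 32]
insert(11) -> [11, 32, 23]
insert(22) -> [11, 22, 23, 32]

Final heap: [11, 22, 23, 32]


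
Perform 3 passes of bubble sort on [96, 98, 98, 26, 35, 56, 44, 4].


Initial: [96, 98, 98, 26, 35, 56, 44, 4]
Pass 1: [96, 98, 26, 35, 56, 44, 4, 98] (5 swaps)
Pass 2: [96, 26, 35, 56, 44, 4, 98, 98] (5 swaps)
Pass 3: [26, 35, 56, 44, 4, 96, 98, 98] (5 swaps)

After 3 passes: [26, 35, 56, 44, 4, 96, 98, 98]


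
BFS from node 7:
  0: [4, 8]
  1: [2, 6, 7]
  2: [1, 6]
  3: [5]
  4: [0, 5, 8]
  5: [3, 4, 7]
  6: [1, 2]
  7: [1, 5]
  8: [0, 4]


Visit 7, enqueue [1, 5]
Visit 1, enqueue [2, 6]
Visit 5, enqueue [3, 4]
Visit 2, enqueue []
Visit 6, enqueue []
Visit 3, enqueue []
Visit 4, enqueue [0, 8]
Visit 0, enqueue []
Visit 8, enqueue []

BFS order: [7, 1, 5, 2, 6, 3, 4, 0, 8]


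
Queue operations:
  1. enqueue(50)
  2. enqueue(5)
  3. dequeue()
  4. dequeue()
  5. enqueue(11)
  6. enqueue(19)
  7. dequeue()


enqueue(50) -> [50]
enqueue(5) -> [50, 5]
dequeue()->50, [5]
dequeue()->5, []
enqueue(11) -> [11]
enqueue(19) -> [11, 19]
dequeue()->11, [19]

Final queue: [19]


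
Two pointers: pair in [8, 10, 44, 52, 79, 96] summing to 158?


lo=0(8)+hi=5(96)=104
lo=1(10)+hi=5(96)=106
lo=2(44)+hi=5(96)=140
lo=3(52)+hi=5(96)=148
lo=4(79)+hi=5(96)=175

No pair found


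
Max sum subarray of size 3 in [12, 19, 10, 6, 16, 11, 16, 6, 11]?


[0:3]: 41
[1:4]: 35
[2:5]: 32
[3:6]: 33
[4:7]: 43
[5:8]: 33
[6:9]: 33

Max: 43 at [4:7]


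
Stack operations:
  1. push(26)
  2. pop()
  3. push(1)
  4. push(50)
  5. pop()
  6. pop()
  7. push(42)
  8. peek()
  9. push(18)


push(26) -> [26]
pop()->26, []
push(1) -> [1]
push(50) -> [1, 50]
pop()->50, [1]
pop()->1, []
push(42) -> [42]
peek()->42
push(18) -> [42, 18]

Final stack: [42, 18]


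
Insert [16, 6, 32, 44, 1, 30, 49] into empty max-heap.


Insert 16: [16]
Insert 6: [16, 6]
Insert 32: [32, 6, 16]
Insert 44: [44, 32, 16, 6]
Insert 1: [44, 32, 16, 6, 1]
Insert 30: [44, 32, 30, 6, 1, 16]
Insert 49: [49, 32, 44, 6, 1, 16, 30]

Final heap: [49, 32, 44, 6, 1, 16, 30]


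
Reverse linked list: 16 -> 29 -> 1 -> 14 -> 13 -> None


Step 1: curr=16, set curr.next=prev(None) | reversed so far: 16
Step 2: curr=29, set curr.next=prev(16) | reversed so far: 29 -> 16
Step 3: curr=1, set curr.next=prev(29) | reversed so far: 1 -> 29 -> 16
Step 4: curr=14, set curr.next=prev(1) | reversed so far: 14 -> 1 -> 29 -> 16
Step 5: curr=13, set curr.next=prev(14) | reversed so far: 13 -> 14 -> 1 -> 29 -> 16

13 -> 14 -> 1 -> 29 -> 16 -> None


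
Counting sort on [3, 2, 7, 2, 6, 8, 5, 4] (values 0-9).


Input: [3, 2, 7, 2, 6, 8, 5, 4]
Counts: [0, 0, 2, 1, 1, 1, 1, 1, 1, 0]

Sorted: [2, 2, 3, 4, 5, 6, 7, 8]


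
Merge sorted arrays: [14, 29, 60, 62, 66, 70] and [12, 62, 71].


Take 12 from B
Take 14 from A
Take 29 from A
Take 60 from A
Take 62 from A
Take 62 from B
Take 66 from A
Take 70 from A

Merged: [12, 14, 29, 60, 62, 62, 66, 70, 71]


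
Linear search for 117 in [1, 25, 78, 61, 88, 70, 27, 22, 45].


i=0: 1!=117
i=1: 25!=117
i=2: 78!=117
i=3: 61!=117
i=4: 88!=117
i=5: 70!=117
i=6: 27!=117
i=7: 22!=117
i=8: 45!=117

Not found, 9 comps


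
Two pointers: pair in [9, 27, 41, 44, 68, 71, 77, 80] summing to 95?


lo=0(9)+hi=7(80)=89
lo=1(27)+hi=7(80)=107
lo=1(27)+hi=6(77)=104
lo=1(27)+hi=5(71)=98
lo=1(27)+hi=4(68)=95

Yes: 27+68=95


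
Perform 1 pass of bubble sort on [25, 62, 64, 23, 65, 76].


Initial: [25, 62, 64, 23, 65, 76]
Pass 1: [25, 62, 23, 64, 65, 76] (1 swaps)

After 1 pass: [25, 62, 23, 64, 65, 76]


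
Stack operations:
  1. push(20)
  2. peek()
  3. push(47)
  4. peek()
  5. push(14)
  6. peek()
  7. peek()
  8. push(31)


push(20) -> [20]
peek()->20
push(47) -> [20, 47]
peek()->47
push(14) -> [20, 47, 14]
peek()->14
peek()->14
push(31) -> [20, 47, 14, 31]

Final stack: [20, 47, 14, 31]


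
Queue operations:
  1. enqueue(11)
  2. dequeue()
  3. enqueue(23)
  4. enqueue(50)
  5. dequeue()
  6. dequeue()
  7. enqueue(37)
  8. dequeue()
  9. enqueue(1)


enqueue(11) -> [11]
dequeue()->11, []
enqueue(23) -> [23]
enqueue(50) -> [23, 50]
dequeue()->23, [50]
dequeue()->50, []
enqueue(37) -> [37]
dequeue()->37, []
enqueue(1) -> [1]

Final queue: [1]


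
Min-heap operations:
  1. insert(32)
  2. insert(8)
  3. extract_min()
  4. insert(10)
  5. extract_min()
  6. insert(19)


insert(32) -> [32]
insert(8) -> [8, 32]
extract_min()->8, [32]
insert(10) -> [10, 32]
extract_min()->10, [32]
insert(19) -> [19, 32]

Final heap: [19, 32]


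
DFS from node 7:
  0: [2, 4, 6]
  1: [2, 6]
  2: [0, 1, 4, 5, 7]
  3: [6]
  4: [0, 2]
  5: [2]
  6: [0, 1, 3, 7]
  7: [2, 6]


Visit 7, push [6, 2]
Visit 2, push [5, 4, 1, 0]
Visit 0, push [6, 4]
Visit 4, push []
Visit 6, push [3, 1]
Visit 1, push []
Visit 3, push []
Visit 5, push []

DFS order: [7, 2, 0, 4, 6, 1, 3, 5]


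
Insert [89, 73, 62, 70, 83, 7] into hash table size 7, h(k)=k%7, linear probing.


Insert 89: h=5 -> slot 5
Insert 73: h=3 -> slot 3
Insert 62: h=6 -> slot 6
Insert 70: h=0 -> slot 0
Insert 83: h=6, 2 probes -> slot 1
Insert 7: h=0, 2 probes -> slot 2

Table: [70, 83, 7, 73, None, 89, 62]


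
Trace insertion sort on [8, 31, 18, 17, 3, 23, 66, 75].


Initial: [8, 31, 18, 17, 3, 23, 66, 75]
Insert 31: [8, 31, 18, 17, 3, 23, 66, 75]
Insert 18: [8, 18, 31, 17, 3, 23, 66, 75]
Insert 17: [8, 17, 18, 31, 3, 23, 66, 75]
Insert 3: [3, 8, 17, 18, 31, 23, 66, 75]
Insert 23: [3, 8, 17, 18, 23, 31, 66, 75]
Insert 66: [3, 8, 17, 18, 23, 31, 66, 75]
Insert 75: [3, 8, 17, 18, 23, 31, 66, 75]

Sorted: [3, 8, 17, 18, 23, 31, 66, 75]


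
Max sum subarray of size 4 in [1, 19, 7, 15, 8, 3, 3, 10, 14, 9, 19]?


[0:4]: 42
[1:5]: 49
[2:6]: 33
[3:7]: 29
[4:8]: 24
[5:9]: 30
[6:10]: 36
[7:11]: 52

Max: 52 at [7:11]


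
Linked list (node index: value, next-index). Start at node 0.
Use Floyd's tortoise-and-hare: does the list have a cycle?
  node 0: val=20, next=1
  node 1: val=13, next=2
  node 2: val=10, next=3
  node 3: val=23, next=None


Floyd's tortoise (slow, +1) and hare (fast, +2):
  init: slow=0, fast=0
  step 1: slow=1, fast=2
  step 2: fast 2->3->None, no cycle

Cycle: no


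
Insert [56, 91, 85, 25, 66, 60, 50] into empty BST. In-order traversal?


Insert 56: root
Insert 91: R from 56
Insert 85: R from 56 -> L from 91
Insert 25: L from 56
Insert 66: R from 56 -> L from 91 -> L from 85
Insert 60: R from 56 -> L from 91 -> L from 85 -> L from 66
Insert 50: L from 56 -> R from 25

In-order: [25, 50, 56, 60, 66, 85, 91]


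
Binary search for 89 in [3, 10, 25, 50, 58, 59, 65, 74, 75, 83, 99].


Step 1: lo=0, hi=10, mid=5, val=59
Step 2: lo=6, hi=10, mid=8, val=75
Step 3: lo=9, hi=10, mid=9, val=83
Step 4: lo=10, hi=10, mid=10, val=99

Not found


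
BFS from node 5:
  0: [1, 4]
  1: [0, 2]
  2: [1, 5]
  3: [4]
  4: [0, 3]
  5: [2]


Visit 5, enqueue [2]
Visit 2, enqueue [1]
Visit 1, enqueue [0]
Visit 0, enqueue [4]
Visit 4, enqueue [3]
Visit 3, enqueue []

BFS order: [5, 2, 1, 0, 4, 3]


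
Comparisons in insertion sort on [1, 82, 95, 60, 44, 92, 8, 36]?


Algorithm: insertion sort
Input: [1, 82, 95, 60, 44, 92, 8, 36]
Sorted: [1, 8, 36, 44, 60, 82, 92, 95]

23


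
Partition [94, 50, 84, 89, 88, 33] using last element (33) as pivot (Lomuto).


Pivot: 33
Place pivot at 0: [33, 50, 84, 89, 88, 94]

Partitioned: [33, 50, 84, 89, 88, 94]


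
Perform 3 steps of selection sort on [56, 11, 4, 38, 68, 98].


Initial: [56, 11, 4, 38, 68, 98]
Step 1: min=4 at 2
  Swap: [4, 11, 56, 38, 68, 98]
Step 2: min=11 at 1
  Swap: [4, 11, 56, 38, 68, 98]
Step 3: min=38 at 3
  Swap: [4, 11, 38, 56, 68, 98]

After 3 steps: [4, 11, 38, 56, 68, 98]


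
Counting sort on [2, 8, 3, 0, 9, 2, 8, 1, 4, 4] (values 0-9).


Input: [2, 8, 3, 0, 9, 2, 8, 1, 4, 4]
Counts: [1, 1, 2, 1, 2, 0, 0, 0, 2, 1]

Sorted: [0, 1, 2, 2, 3, 4, 4, 8, 8, 9]


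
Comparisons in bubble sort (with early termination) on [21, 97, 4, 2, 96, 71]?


Algorithm: bubble sort (with early termination)
Input: [21, 97, 4, 2, 96, 71]
Sorted: [2, 4, 21, 71, 96, 97]

14


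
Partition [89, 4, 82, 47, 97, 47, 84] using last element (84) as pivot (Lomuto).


Pivot: 84
  4 <= 84: swap -> [4, 89, 82, 47, 97, 47, 84]
  82 <= 84: swap -> [4, 82, 89, 47, 97, 47, 84]
  47 <= 84: swap -> [4, 82, 47, 89, 97, 47, 84]
  47 <= 84: swap -> [4, 82, 47, 47, 97, 89, 84]
Place pivot at 4: [4, 82, 47, 47, 84, 89, 97]

Partitioned: [4, 82, 47, 47, 84, 89, 97]


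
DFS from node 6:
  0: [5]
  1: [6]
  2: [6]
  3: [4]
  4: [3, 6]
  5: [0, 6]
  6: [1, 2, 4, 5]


Visit 6, push [5, 4, 2, 1]
Visit 1, push []
Visit 2, push []
Visit 4, push [3]
Visit 3, push []
Visit 5, push [0]
Visit 0, push []

DFS order: [6, 1, 2, 4, 3, 5, 0]


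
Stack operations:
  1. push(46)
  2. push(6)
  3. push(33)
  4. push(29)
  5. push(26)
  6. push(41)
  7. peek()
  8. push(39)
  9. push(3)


push(46) -> [46]
push(6) -> [46, 6]
push(33) -> [46, 6, 33]
push(29) -> [46, 6, 33, 29]
push(26) -> [46, 6, 33, 29, 26]
push(41) -> [46, 6, 33, 29, 26, 41]
peek()->41
push(39) -> [46, 6, 33, 29, 26, 41, 39]
push(3) -> [46, 6, 33, 29, 26, 41, 39, 3]

Final stack: [46, 6, 33, 29, 26, 41, 39, 3]


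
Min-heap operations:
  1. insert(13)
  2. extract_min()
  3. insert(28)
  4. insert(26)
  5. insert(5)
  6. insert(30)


insert(13) -> [13]
extract_min()->13, []
insert(28) -> [28]
insert(26) -> [26, 28]
insert(5) -> [5, 28, 26]
insert(30) -> [5, 28, 26, 30]

Final heap: [5, 28, 26, 30]


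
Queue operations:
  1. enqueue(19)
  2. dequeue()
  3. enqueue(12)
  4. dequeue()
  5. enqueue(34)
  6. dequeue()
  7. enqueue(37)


enqueue(19) -> [19]
dequeue()->19, []
enqueue(12) -> [12]
dequeue()->12, []
enqueue(34) -> [34]
dequeue()->34, []
enqueue(37) -> [37]

Final queue: [37]


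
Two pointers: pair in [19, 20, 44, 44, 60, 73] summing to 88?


lo=0(19)+hi=5(73)=92
lo=0(19)+hi=4(60)=79
lo=1(20)+hi=4(60)=80
lo=2(44)+hi=4(60)=104
lo=2(44)+hi=3(44)=88

Yes: 44+44=88


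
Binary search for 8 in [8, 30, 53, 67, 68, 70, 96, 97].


Step 1: lo=0, hi=7, mid=3, val=67
Step 2: lo=0, hi=2, mid=1, val=30
Step 3: lo=0, hi=0, mid=0, val=8

Found at index 0


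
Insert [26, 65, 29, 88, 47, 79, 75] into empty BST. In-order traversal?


Insert 26: root
Insert 65: R from 26
Insert 29: R from 26 -> L from 65
Insert 88: R from 26 -> R from 65
Insert 47: R from 26 -> L from 65 -> R from 29
Insert 79: R from 26 -> R from 65 -> L from 88
Insert 75: R from 26 -> R from 65 -> L from 88 -> L from 79

In-order: [26, 29, 47, 65, 75, 79, 88]


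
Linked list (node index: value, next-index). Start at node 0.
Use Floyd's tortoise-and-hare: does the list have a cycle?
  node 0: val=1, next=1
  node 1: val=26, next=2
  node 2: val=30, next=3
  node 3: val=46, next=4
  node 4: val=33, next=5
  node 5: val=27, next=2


Floyd's tortoise (slow, +1) and hare (fast, +2):
  init: slow=0, fast=0
  step 1: slow=1, fast=2
  step 2: slow=2, fast=4
  step 3: slow=3, fast=2
  step 4: slow=4, fast=4
  slow == fast at node 4: cycle detected

Cycle: yes


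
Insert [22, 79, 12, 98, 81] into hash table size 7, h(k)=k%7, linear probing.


Insert 22: h=1 -> slot 1
Insert 79: h=2 -> slot 2
Insert 12: h=5 -> slot 5
Insert 98: h=0 -> slot 0
Insert 81: h=4 -> slot 4

Table: [98, 22, 79, None, 81, 12, None]


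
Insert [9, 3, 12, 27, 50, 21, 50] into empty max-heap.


Insert 9: [9]
Insert 3: [9, 3]
Insert 12: [12, 3, 9]
Insert 27: [27, 12, 9, 3]
Insert 50: [50, 27, 9, 3, 12]
Insert 21: [50, 27, 21, 3, 12, 9]
Insert 50: [50, 27, 50, 3, 12, 9, 21]

Final heap: [50, 27, 50, 3, 12, 9, 21]


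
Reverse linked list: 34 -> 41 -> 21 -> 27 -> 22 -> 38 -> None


Step 1: curr=34, set curr.next=prev(None) | reversed so far: 34
Step 2: curr=41, set curr.next=prev(34) | reversed so far: 41 -> 34
Step 3: curr=21, set curr.next=prev(41) | reversed so far: 21 -> 41 -> 34
Step 4: curr=27, set curr.next=prev(21) | reversed so far: 27 -> 21 -> 41 -> 34
Step 5: curr=22, set curr.next=prev(27) | reversed so far: 22 -> 27 -> 21 -> 41 -> 34
Step 6: curr=38, set curr.next=prev(22) | reversed so far: 38 -> 22 -> 27 -> 21 -> 41 -> 34

38 -> 22 -> 27 -> 21 -> 41 -> 34 -> None


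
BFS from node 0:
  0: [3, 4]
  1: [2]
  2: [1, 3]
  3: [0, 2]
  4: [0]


Visit 0, enqueue [3, 4]
Visit 3, enqueue [2]
Visit 4, enqueue []
Visit 2, enqueue [1]
Visit 1, enqueue []

BFS order: [0, 3, 4, 2, 1]


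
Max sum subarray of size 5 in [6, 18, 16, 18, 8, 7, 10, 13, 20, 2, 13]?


[0:5]: 66
[1:6]: 67
[2:7]: 59
[3:8]: 56
[4:9]: 58
[5:10]: 52
[6:11]: 58

Max: 67 at [1:6]


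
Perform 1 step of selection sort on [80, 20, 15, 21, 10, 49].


Initial: [80, 20, 15, 21, 10, 49]
Step 1: min=10 at 4
  Swap: [10, 20, 15, 21, 80, 49]

After 1 step: [10, 20, 15, 21, 80, 49]


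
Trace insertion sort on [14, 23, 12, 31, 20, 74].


Initial: [14, 23, 12, 31, 20, 74]
Insert 23: [14, 23, 12, 31, 20, 74]
Insert 12: [12, 14, 23, 31, 20, 74]
Insert 31: [12, 14, 23, 31, 20, 74]
Insert 20: [12, 14, 20, 23, 31, 74]
Insert 74: [12, 14, 20, 23, 31, 74]

Sorted: [12, 14, 20, 23, 31, 74]


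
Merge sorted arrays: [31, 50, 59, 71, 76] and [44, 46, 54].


Take 31 from A
Take 44 from B
Take 46 from B
Take 50 from A
Take 54 from B

Merged: [31, 44, 46, 50, 54, 59, 71, 76]


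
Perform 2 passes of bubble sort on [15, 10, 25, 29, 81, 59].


Initial: [15, 10, 25, 29, 81, 59]
Pass 1: [10, 15, 25, 29, 59, 81] (2 swaps)
Pass 2: [10, 15, 25, 29, 59, 81] (0 swaps)

After 2 passes: [10, 15, 25, 29, 59, 81]


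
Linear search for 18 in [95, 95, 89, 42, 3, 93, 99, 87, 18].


i=0: 95!=18
i=1: 95!=18
i=2: 89!=18
i=3: 42!=18
i=4: 3!=18
i=5: 93!=18
i=6: 99!=18
i=7: 87!=18
i=8: 18==18 found!

Found at 8, 9 comps


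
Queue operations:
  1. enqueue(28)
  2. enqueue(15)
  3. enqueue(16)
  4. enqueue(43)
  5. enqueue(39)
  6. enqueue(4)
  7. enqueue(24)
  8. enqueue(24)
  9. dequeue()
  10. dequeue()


enqueue(28) -> [28]
enqueue(15) -> [28, 15]
enqueue(16) -> [28, 15, 16]
enqueue(43) -> [28, 15, 16, 43]
enqueue(39) -> [28, 15, 16, 43, 39]
enqueue(4) -> [28, 15, 16, 43, 39, 4]
enqueue(24) -> [28, 15, 16, 43, 39, 4, 24]
enqueue(24) -> [28, 15, 16, 43, 39, 4, 24, 24]
dequeue()->28, [15, 16, 43, 39, 4, 24, 24]
dequeue()->15, [16, 43, 39, 4, 24, 24]

Final queue: [16, 43, 39, 4, 24, 24]


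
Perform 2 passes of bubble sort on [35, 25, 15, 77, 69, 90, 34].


Initial: [35, 25, 15, 77, 69, 90, 34]
Pass 1: [25, 15, 35, 69, 77, 34, 90] (4 swaps)
Pass 2: [15, 25, 35, 69, 34, 77, 90] (2 swaps)

After 2 passes: [15, 25, 35, 69, 34, 77, 90]


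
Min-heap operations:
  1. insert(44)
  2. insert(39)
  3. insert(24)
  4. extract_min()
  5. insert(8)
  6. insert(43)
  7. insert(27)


insert(44) -> [44]
insert(39) -> [39, 44]
insert(24) -> [24, 44, 39]
extract_min()->24, [39, 44]
insert(8) -> [8, 44, 39]
insert(43) -> [8, 43, 39, 44]
insert(27) -> [8, 27, 39, 44, 43]

Final heap: [8, 27, 39, 44, 43]


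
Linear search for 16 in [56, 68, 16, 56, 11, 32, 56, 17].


i=0: 56!=16
i=1: 68!=16
i=2: 16==16 found!

Found at 2, 3 comps


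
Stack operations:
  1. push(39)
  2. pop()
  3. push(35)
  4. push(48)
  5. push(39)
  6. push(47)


push(39) -> [39]
pop()->39, []
push(35) -> [35]
push(48) -> [35, 48]
push(39) -> [35, 48, 39]
push(47) -> [35, 48, 39, 47]

Final stack: [35, 48, 39, 47]


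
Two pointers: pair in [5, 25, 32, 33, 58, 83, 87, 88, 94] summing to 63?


lo=0(5)+hi=8(94)=99
lo=0(5)+hi=7(88)=93
lo=0(5)+hi=6(87)=92
lo=0(5)+hi=5(83)=88
lo=0(5)+hi=4(58)=63

Yes: 5+58=63


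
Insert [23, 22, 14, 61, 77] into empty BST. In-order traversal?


Insert 23: root
Insert 22: L from 23
Insert 14: L from 23 -> L from 22
Insert 61: R from 23
Insert 77: R from 23 -> R from 61

In-order: [14, 22, 23, 61, 77]


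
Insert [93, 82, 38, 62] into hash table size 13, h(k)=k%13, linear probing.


Insert 93: h=2 -> slot 2
Insert 82: h=4 -> slot 4
Insert 38: h=12 -> slot 12
Insert 62: h=10 -> slot 10

Table: [None, None, 93, None, 82, None, None, None, None, None, 62, None, 38]


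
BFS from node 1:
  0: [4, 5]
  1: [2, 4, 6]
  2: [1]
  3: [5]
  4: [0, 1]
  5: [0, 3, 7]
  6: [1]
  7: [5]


Visit 1, enqueue [2, 4, 6]
Visit 2, enqueue []
Visit 4, enqueue [0]
Visit 6, enqueue []
Visit 0, enqueue [5]
Visit 5, enqueue [3, 7]
Visit 3, enqueue []
Visit 7, enqueue []

BFS order: [1, 2, 4, 6, 0, 5, 3, 7]


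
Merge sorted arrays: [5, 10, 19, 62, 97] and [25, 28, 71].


Take 5 from A
Take 10 from A
Take 19 from A
Take 25 from B
Take 28 from B
Take 62 from A
Take 71 from B

Merged: [5, 10, 19, 25, 28, 62, 71, 97]


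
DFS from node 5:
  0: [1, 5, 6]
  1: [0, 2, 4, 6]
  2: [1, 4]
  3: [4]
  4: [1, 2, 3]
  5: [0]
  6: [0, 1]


Visit 5, push [0]
Visit 0, push [6, 1]
Visit 1, push [6, 4, 2]
Visit 2, push [4]
Visit 4, push [3]
Visit 3, push []
Visit 6, push []

DFS order: [5, 0, 1, 2, 4, 3, 6]


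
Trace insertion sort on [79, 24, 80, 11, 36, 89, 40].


Initial: [79, 24, 80, 11, 36, 89, 40]
Insert 24: [24, 79, 80, 11, 36, 89, 40]
Insert 80: [24, 79, 80, 11, 36, 89, 40]
Insert 11: [11, 24, 79, 80, 36, 89, 40]
Insert 36: [11, 24, 36, 79, 80, 89, 40]
Insert 89: [11, 24, 36, 79, 80, 89, 40]
Insert 40: [11, 24, 36, 40, 79, 80, 89]

Sorted: [11, 24, 36, 40, 79, 80, 89]


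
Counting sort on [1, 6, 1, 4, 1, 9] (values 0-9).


Input: [1, 6, 1, 4, 1, 9]
Counts: [0, 3, 0, 0, 1, 0, 1, 0, 0, 1]

Sorted: [1, 1, 1, 4, 6, 9]


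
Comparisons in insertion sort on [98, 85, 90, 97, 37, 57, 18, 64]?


Algorithm: insertion sort
Input: [98, 85, 90, 97, 37, 57, 18, 64]
Sorted: [18, 37, 57, 64, 85, 90, 97, 98]

25


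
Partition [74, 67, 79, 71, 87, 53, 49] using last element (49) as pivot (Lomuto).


Pivot: 49
Place pivot at 0: [49, 67, 79, 71, 87, 53, 74]

Partitioned: [49, 67, 79, 71, 87, 53, 74]


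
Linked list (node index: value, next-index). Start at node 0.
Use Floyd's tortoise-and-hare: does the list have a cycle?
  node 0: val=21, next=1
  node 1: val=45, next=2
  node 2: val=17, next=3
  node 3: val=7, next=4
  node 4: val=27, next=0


Floyd's tortoise (slow, +1) and hare (fast, +2):
  init: slow=0, fast=0
  step 1: slow=1, fast=2
  step 2: slow=2, fast=4
  step 3: slow=3, fast=1
  step 4: slow=4, fast=3
  step 5: slow=0, fast=0
  slow == fast at node 0: cycle detected

Cycle: yes


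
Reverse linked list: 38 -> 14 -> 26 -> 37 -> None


Step 1: curr=38, set curr.next=prev(None) | reversed so far: 38
Step 2: curr=14, set curr.next=prev(38) | reversed so far: 14 -> 38
Step 3: curr=26, set curr.next=prev(14) | reversed so far: 26 -> 14 -> 38
Step 4: curr=37, set curr.next=prev(26) | reversed so far: 37 -> 26 -> 14 -> 38

37 -> 26 -> 14 -> 38 -> None


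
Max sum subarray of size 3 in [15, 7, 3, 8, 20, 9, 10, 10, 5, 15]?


[0:3]: 25
[1:4]: 18
[2:5]: 31
[3:6]: 37
[4:7]: 39
[5:8]: 29
[6:9]: 25
[7:10]: 30

Max: 39 at [4:7]


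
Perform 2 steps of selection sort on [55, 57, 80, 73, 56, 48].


Initial: [55, 57, 80, 73, 56, 48]
Step 1: min=48 at 5
  Swap: [48, 57, 80, 73, 56, 55]
Step 2: min=55 at 5
  Swap: [48, 55, 80, 73, 56, 57]

After 2 steps: [48, 55, 80, 73, 56, 57]


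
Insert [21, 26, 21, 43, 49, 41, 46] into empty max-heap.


Insert 21: [21]
Insert 26: [26, 21]
Insert 21: [26, 21, 21]
Insert 43: [43, 26, 21, 21]
Insert 49: [49, 43, 21, 21, 26]
Insert 41: [49, 43, 41, 21, 26, 21]
Insert 46: [49, 43, 46, 21, 26, 21, 41]

Final heap: [49, 43, 46, 21, 26, 21, 41]


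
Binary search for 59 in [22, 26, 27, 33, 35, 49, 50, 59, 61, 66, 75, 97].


Step 1: lo=0, hi=11, mid=5, val=49
Step 2: lo=6, hi=11, mid=8, val=61
Step 3: lo=6, hi=7, mid=6, val=50
Step 4: lo=7, hi=7, mid=7, val=59

Found at index 7


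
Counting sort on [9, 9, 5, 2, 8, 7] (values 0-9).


Input: [9, 9, 5, 2, 8, 7]
Counts: [0, 0, 1, 0, 0, 1, 0, 1, 1, 2]

Sorted: [2, 5, 7, 8, 9, 9]


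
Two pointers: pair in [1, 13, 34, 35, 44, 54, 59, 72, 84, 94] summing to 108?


lo=0(1)+hi=9(94)=95
lo=1(13)+hi=9(94)=107
lo=2(34)+hi=9(94)=128
lo=2(34)+hi=8(84)=118
lo=2(34)+hi=7(72)=106
lo=3(35)+hi=7(72)=107
lo=4(44)+hi=7(72)=116
lo=4(44)+hi=6(59)=103
lo=5(54)+hi=6(59)=113

No pair found


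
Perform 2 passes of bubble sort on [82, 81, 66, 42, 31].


Initial: [82, 81, 66, 42, 31]
Pass 1: [81, 66, 42, 31, 82] (4 swaps)
Pass 2: [66, 42, 31, 81, 82] (3 swaps)

After 2 passes: [66, 42, 31, 81, 82]


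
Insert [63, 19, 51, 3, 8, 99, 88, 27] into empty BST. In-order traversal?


Insert 63: root
Insert 19: L from 63
Insert 51: L from 63 -> R from 19
Insert 3: L from 63 -> L from 19
Insert 8: L from 63 -> L from 19 -> R from 3
Insert 99: R from 63
Insert 88: R from 63 -> L from 99
Insert 27: L from 63 -> R from 19 -> L from 51

In-order: [3, 8, 19, 27, 51, 63, 88, 99]


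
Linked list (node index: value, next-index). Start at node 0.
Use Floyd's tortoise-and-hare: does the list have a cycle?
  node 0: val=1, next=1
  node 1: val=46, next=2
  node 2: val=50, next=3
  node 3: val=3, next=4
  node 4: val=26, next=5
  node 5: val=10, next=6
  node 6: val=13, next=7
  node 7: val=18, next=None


Floyd's tortoise (slow, +1) and hare (fast, +2):
  init: slow=0, fast=0
  step 1: slow=1, fast=2
  step 2: slow=2, fast=4
  step 3: slow=3, fast=6
  step 4: fast 6->7->None, no cycle

Cycle: no


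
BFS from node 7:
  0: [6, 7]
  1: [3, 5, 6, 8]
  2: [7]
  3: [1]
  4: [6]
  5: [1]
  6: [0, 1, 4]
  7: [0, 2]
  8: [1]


Visit 7, enqueue [0, 2]
Visit 0, enqueue [6]
Visit 2, enqueue []
Visit 6, enqueue [1, 4]
Visit 1, enqueue [3, 5, 8]
Visit 4, enqueue []
Visit 3, enqueue []
Visit 5, enqueue []
Visit 8, enqueue []

BFS order: [7, 0, 2, 6, 1, 4, 3, 5, 8]


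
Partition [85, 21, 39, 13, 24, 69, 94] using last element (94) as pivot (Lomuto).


Pivot: 94
  85 <= 94: advance i (no swap)
  21 <= 94: advance i (no swap)
  39 <= 94: advance i (no swap)
  13 <= 94: advance i (no swap)
  24 <= 94: advance i (no swap)
  69 <= 94: advance i (no swap)
Place pivot at 6: [85, 21, 39, 13, 24, 69, 94]

Partitioned: [85, 21, 39, 13, 24, 69, 94]


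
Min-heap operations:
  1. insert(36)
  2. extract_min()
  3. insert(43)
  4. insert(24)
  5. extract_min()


insert(36) -> [36]
extract_min()->36, []
insert(43) -> [43]
insert(24) -> [24, 43]
extract_min()->24, [43]

Final heap: [43]


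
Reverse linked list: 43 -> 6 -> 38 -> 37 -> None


Step 1: curr=43, set curr.next=prev(None) | reversed so far: 43
Step 2: curr=6, set curr.next=prev(43) | reversed so far: 6 -> 43
Step 3: curr=38, set curr.next=prev(6) | reversed so far: 38 -> 6 -> 43
Step 4: curr=37, set curr.next=prev(38) | reversed so far: 37 -> 38 -> 6 -> 43

37 -> 38 -> 6 -> 43 -> None


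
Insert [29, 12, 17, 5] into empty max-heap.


Insert 29: [29]
Insert 12: [29, 12]
Insert 17: [29, 12, 17]
Insert 5: [29, 12, 17, 5]

Final heap: [29, 12, 17, 5]


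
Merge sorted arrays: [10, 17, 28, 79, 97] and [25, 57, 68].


Take 10 from A
Take 17 from A
Take 25 from B
Take 28 from A
Take 57 from B
Take 68 from B

Merged: [10, 17, 25, 28, 57, 68, 79, 97]


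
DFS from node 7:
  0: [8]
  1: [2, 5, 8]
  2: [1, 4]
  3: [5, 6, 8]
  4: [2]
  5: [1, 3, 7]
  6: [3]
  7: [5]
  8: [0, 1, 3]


Visit 7, push [5]
Visit 5, push [3, 1]
Visit 1, push [8, 2]
Visit 2, push [4]
Visit 4, push []
Visit 8, push [3, 0]
Visit 0, push []
Visit 3, push [6]
Visit 6, push []

DFS order: [7, 5, 1, 2, 4, 8, 0, 3, 6]


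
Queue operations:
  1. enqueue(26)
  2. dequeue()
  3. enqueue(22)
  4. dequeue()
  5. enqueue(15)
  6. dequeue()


enqueue(26) -> [26]
dequeue()->26, []
enqueue(22) -> [22]
dequeue()->22, []
enqueue(15) -> [15]
dequeue()->15, []

Final queue: []


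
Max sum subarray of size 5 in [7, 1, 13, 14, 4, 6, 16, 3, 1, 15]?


[0:5]: 39
[1:6]: 38
[2:7]: 53
[3:8]: 43
[4:9]: 30
[5:10]: 41

Max: 53 at [2:7]


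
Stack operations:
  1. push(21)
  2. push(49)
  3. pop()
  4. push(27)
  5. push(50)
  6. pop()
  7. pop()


push(21) -> [21]
push(49) -> [21, 49]
pop()->49, [21]
push(27) -> [21, 27]
push(50) -> [21, 27, 50]
pop()->50, [21, 27]
pop()->27, [21]

Final stack: [21]


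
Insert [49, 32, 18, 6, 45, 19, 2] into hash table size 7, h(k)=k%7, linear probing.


Insert 49: h=0 -> slot 0
Insert 32: h=4 -> slot 4
Insert 18: h=4, 1 probes -> slot 5
Insert 6: h=6 -> slot 6
Insert 45: h=3 -> slot 3
Insert 19: h=5, 3 probes -> slot 1
Insert 2: h=2 -> slot 2

Table: [49, 19, 2, 45, 32, 18, 6]


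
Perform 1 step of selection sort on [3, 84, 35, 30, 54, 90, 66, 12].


Initial: [3, 84, 35, 30, 54, 90, 66, 12]
Step 1: min=3 at 0
  Swap: [3, 84, 35, 30, 54, 90, 66, 12]

After 1 step: [3, 84, 35, 30, 54, 90, 66, 12]


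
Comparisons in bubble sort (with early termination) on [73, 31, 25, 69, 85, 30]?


Algorithm: bubble sort (with early termination)
Input: [73, 31, 25, 69, 85, 30]
Sorted: [25, 30, 31, 69, 73, 85]

15


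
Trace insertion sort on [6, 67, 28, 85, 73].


Initial: [6, 67, 28, 85, 73]
Insert 67: [6, 67, 28, 85, 73]
Insert 28: [6, 28, 67, 85, 73]
Insert 85: [6, 28, 67, 85, 73]
Insert 73: [6, 28, 67, 73, 85]

Sorted: [6, 28, 67, 73, 85]


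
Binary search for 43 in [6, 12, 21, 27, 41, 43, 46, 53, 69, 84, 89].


Step 1: lo=0, hi=10, mid=5, val=43

Found at index 5


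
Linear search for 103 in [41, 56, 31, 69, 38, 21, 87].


i=0: 41!=103
i=1: 56!=103
i=2: 31!=103
i=3: 69!=103
i=4: 38!=103
i=5: 21!=103
i=6: 87!=103

Not found, 7 comps


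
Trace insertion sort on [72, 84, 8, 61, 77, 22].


Initial: [72, 84, 8, 61, 77, 22]
Insert 84: [72, 84, 8, 61, 77, 22]
Insert 8: [8, 72, 84, 61, 77, 22]
Insert 61: [8, 61, 72, 84, 77, 22]
Insert 77: [8, 61, 72, 77, 84, 22]
Insert 22: [8, 22, 61, 72, 77, 84]

Sorted: [8, 22, 61, 72, 77, 84]


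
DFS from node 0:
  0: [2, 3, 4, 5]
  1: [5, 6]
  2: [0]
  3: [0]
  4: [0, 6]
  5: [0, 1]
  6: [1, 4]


Visit 0, push [5, 4, 3, 2]
Visit 2, push []
Visit 3, push []
Visit 4, push [6]
Visit 6, push [1]
Visit 1, push [5]
Visit 5, push []

DFS order: [0, 2, 3, 4, 6, 1, 5]


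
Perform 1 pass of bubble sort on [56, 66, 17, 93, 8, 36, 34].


Initial: [56, 66, 17, 93, 8, 36, 34]
Pass 1: [56, 17, 66, 8, 36, 34, 93] (4 swaps)

After 1 pass: [56, 17, 66, 8, 36, 34, 93]


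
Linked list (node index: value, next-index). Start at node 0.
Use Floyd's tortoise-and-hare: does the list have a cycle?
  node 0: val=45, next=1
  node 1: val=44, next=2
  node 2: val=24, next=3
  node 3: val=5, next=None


Floyd's tortoise (slow, +1) and hare (fast, +2):
  init: slow=0, fast=0
  step 1: slow=1, fast=2
  step 2: fast 2->3->None, no cycle

Cycle: no


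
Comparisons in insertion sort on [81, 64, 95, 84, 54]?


Algorithm: insertion sort
Input: [81, 64, 95, 84, 54]
Sorted: [54, 64, 81, 84, 95]

8


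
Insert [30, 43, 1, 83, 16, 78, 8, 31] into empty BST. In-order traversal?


Insert 30: root
Insert 43: R from 30
Insert 1: L from 30
Insert 83: R from 30 -> R from 43
Insert 16: L from 30 -> R from 1
Insert 78: R from 30 -> R from 43 -> L from 83
Insert 8: L from 30 -> R from 1 -> L from 16
Insert 31: R from 30 -> L from 43

In-order: [1, 8, 16, 30, 31, 43, 78, 83]


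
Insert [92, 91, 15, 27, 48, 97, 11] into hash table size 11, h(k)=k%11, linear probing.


Insert 92: h=4 -> slot 4
Insert 91: h=3 -> slot 3
Insert 15: h=4, 1 probes -> slot 5
Insert 27: h=5, 1 probes -> slot 6
Insert 48: h=4, 3 probes -> slot 7
Insert 97: h=9 -> slot 9
Insert 11: h=0 -> slot 0

Table: [11, None, None, 91, 92, 15, 27, 48, None, 97, None]


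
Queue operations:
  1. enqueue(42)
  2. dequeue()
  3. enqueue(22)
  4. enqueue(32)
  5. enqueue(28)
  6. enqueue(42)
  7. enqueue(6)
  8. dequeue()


enqueue(42) -> [42]
dequeue()->42, []
enqueue(22) -> [22]
enqueue(32) -> [22, 32]
enqueue(28) -> [22, 32, 28]
enqueue(42) -> [22, 32, 28, 42]
enqueue(6) -> [22, 32, 28, 42, 6]
dequeue()->22, [32, 28, 42, 6]

Final queue: [32, 28, 42, 6]


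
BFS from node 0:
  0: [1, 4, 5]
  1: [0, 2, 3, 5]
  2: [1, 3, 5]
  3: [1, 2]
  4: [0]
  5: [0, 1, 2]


Visit 0, enqueue [1, 4, 5]
Visit 1, enqueue [2, 3]
Visit 4, enqueue []
Visit 5, enqueue []
Visit 2, enqueue []
Visit 3, enqueue []

BFS order: [0, 1, 4, 5, 2, 3]


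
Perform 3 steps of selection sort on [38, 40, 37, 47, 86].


Initial: [38, 40, 37, 47, 86]
Step 1: min=37 at 2
  Swap: [37, 40, 38, 47, 86]
Step 2: min=38 at 2
  Swap: [37, 38, 40, 47, 86]
Step 3: min=40 at 2
  Swap: [37, 38, 40, 47, 86]

After 3 steps: [37, 38, 40, 47, 86]


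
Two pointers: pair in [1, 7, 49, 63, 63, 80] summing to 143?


lo=0(1)+hi=5(80)=81
lo=1(7)+hi=5(80)=87
lo=2(49)+hi=5(80)=129
lo=3(63)+hi=5(80)=143

Yes: 63+80=143


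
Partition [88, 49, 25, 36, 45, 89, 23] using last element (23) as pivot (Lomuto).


Pivot: 23
Place pivot at 0: [23, 49, 25, 36, 45, 89, 88]

Partitioned: [23, 49, 25, 36, 45, 89, 88]


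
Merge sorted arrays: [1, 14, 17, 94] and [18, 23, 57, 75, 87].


Take 1 from A
Take 14 from A
Take 17 from A
Take 18 from B
Take 23 from B
Take 57 from B
Take 75 from B
Take 87 from B

Merged: [1, 14, 17, 18, 23, 57, 75, 87, 94]


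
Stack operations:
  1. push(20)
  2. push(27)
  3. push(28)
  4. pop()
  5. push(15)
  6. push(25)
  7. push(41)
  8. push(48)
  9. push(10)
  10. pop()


push(20) -> [20]
push(27) -> [20, 27]
push(28) -> [20, 27, 28]
pop()->28, [20, 27]
push(15) -> [20, 27, 15]
push(25) -> [20, 27, 15, 25]
push(41) -> [20, 27, 15, 25, 41]
push(48) -> [20, 27, 15, 25, 41, 48]
push(10) -> [20, 27, 15, 25, 41, 48, 10]
pop()->10, [20, 27, 15, 25, 41, 48]

Final stack: [20, 27, 15, 25, 41, 48]


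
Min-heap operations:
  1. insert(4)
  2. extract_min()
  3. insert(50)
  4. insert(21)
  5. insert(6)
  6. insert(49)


insert(4) -> [4]
extract_min()->4, []
insert(50) -> [50]
insert(21) -> [21, 50]
insert(6) -> [6, 50, 21]
insert(49) -> [6, 49, 21, 50]

Final heap: [6, 49, 21, 50]


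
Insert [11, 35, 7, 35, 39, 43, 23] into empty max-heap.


Insert 11: [11]
Insert 35: [35, 11]
Insert 7: [35, 11, 7]
Insert 35: [35, 35, 7, 11]
Insert 39: [39, 35, 7, 11, 35]
Insert 43: [43, 35, 39, 11, 35, 7]
Insert 23: [43, 35, 39, 11, 35, 7, 23]

Final heap: [43, 35, 39, 11, 35, 7, 23]


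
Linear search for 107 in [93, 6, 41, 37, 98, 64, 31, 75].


i=0: 93!=107
i=1: 6!=107
i=2: 41!=107
i=3: 37!=107
i=4: 98!=107
i=5: 64!=107
i=6: 31!=107
i=7: 75!=107

Not found, 8 comps


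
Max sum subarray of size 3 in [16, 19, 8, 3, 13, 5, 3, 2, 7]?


[0:3]: 43
[1:4]: 30
[2:5]: 24
[3:6]: 21
[4:7]: 21
[5:8]: 10
[6:9]: 12

Max: 43 at [0:3]


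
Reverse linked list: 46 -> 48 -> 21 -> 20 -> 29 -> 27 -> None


Step 1: curr=46, set curr.next=prev(None) | reversed so far: 46
Step 2: curr=48, set curr.next=prev(46) | reversed so far: 48 -> 46
Step 3: curr=21, set curr.next=prev(48) | reversed so far: 21 -> 48 -> 46
Step 4: curr=20, set curr.next=prev(21) | reversed so far: 20 -> 21 -> 48 -> 46
Step 5: curr=29, set curr.next=prev(20) | reversed so far: 29 -> 20 -> 21 -> 48 -> 46
Step 6: curr=27, set curr.next=prev(29) | reversed so far: 27 -> 29 -> 20 -> 21 -> 48 -> 46

27 -> 29 -> 20 -> 21 -> 48 -> 46 -> None


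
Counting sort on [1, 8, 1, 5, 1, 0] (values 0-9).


Input: [1, 8, 1, 5, 1, 0]
Counts: [1, 3, 0, 0, 0, 1, 0, 0, 1, 0]

Sorted: [0, 1, 1, 1, 5, 8]


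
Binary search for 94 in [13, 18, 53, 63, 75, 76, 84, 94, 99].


Step 1: lo=0, hi=8, mid=4, val=75
Step 2: lo=5, hi=8, mid=6, val=84
Step 3: lo=7, hi=8, mid=7, val=94

Found at index 7


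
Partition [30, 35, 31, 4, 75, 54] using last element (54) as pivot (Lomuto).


Pivot: 54
  30 <= 54: advance i (no swap)
  35 <= 54: advance i (no swap)
  31 <= 54: advance i (no swap)
  4 <= 54: advance i (no swap)
Place pivot at 4: [30, 35, 31, 4, 54, 75]

Partitioned: [30, 35, 31, 4, 54, 75]


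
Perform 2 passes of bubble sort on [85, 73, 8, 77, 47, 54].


Initial: [85, 73, 8, 77, 47, 54]
Pass 1: [73, 8, 77, 47, 54, 85] (5 swaps)
Pass 2: [8, 73, 47, 54, 77, 85] (3 swaps)

After 2 passes: [8, 73, 47, 54, 77, 85]


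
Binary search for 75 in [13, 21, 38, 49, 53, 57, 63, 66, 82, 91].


Step 1: lo=0, hi=9, mid=4, val=53
Step 2: lo=5, hi=9, mid=7, val=66
Step 3: lo=8, hi=9, mid=8, val=82

Not found


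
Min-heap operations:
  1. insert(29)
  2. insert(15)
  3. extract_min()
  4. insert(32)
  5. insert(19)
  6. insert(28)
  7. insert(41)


insert(29) -> [29]
insert(15) -> [15, 29]
extract_min()->15, [29]
insert(32) -> [29, 32]
insert(19) -> [19, 32, 29]
insert(28) -> [19, 28, 29, 32]
insert(41) -> [19, 28, 29, 32, 41]

Final heap: [19, 28, 29, 32, 41]


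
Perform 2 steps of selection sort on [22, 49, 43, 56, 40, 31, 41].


Initial: [22, 49, 43, 56, 40, 31, 41]
Step 1: min=22 at 0
  Swap: [22, 49, 43, 56, 40, 31, 41]
Step 2: min=31 at 5
  Swap: [22, 31, 43, 56, 40, 49, 41]

After 2 steps: [22, 31, 43, 56, 40, 49, 41]


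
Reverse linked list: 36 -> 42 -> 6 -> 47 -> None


Step 1: curr=36, set curr.next=prev(None) | reversed so far: 36
Step 2: curr=42, set curr.next=prev(36) | reversed so far: 42 -> 36
Step 3: curr=6, set curr.next=prev(42) | reversed so far: 6 -> 42 -> 36
Step 4: curr=47, set curr.next=prev(6) | reversed so far: 47 -> 6 -> 42 -> 36

47 -> 6 -> 42 -> 36 -> None


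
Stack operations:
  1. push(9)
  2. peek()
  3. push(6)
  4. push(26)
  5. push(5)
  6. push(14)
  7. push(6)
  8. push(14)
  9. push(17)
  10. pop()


push(9) -> [9]
peek()->9
push(6) -> [9, 6]
push(26) -> [9, 6, 26]
push(5) -> [9, 6, 26, 5]
push(14) -> [9, 6, 26, 5, 14]
push(6) -> [9, 6, 26, 5, 14, 6]
push(14) -> [9, 6, 26, 5, 14, 6, 14]
push(17) -> [9, 6, 26, 5, 14, 6, 14, 17]
pop()->17, [9, 6, 26, 5, 14, 6, 14]

Final stack: [9, 6, 26, 5, 14, 6, 14]
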